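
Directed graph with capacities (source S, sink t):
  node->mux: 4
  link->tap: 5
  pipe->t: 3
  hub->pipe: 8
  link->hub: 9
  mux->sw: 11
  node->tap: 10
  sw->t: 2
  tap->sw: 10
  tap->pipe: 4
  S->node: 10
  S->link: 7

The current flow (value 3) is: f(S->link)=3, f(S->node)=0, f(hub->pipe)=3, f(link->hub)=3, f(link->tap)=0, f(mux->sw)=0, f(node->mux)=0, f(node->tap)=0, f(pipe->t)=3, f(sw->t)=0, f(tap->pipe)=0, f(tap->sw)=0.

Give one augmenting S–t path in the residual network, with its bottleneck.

Residual along S->link->tap->sw->t: S->link: 4, link->tap: 5, tap->sw: 10, sw->t: 2.
Bottleneck = min = 2.

S->link->tap->sw->t, bottleneck 2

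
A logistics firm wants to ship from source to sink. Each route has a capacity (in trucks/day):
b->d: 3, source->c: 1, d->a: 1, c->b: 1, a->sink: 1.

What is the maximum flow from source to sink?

Augment source->c->b->d->a->sink: bottleneck 1. Total 1.
No augmenting path remains in the residual graph.

1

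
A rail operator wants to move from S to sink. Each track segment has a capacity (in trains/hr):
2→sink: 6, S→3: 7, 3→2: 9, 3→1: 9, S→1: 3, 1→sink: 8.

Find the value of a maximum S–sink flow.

Augment S→1→sink: bottleneck 3. Total 3.
Augment S→3→1→sink: bottleneck 5. Total 8.
Augment S→3→2→sink: bottleneck 2. Total 10.
No augmenting path remains in the residual graph.

10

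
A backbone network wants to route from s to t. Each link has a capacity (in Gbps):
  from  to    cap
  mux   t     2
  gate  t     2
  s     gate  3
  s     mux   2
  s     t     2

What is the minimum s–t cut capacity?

6

Max flow = 6 (via 3 augmenting paths).
In the residual at optimum, the set reachable from s is {gate, s}.
Cut edges: s→mux (cap 2), s→t (cap 2), gate→t (cap 2). Sum = 6.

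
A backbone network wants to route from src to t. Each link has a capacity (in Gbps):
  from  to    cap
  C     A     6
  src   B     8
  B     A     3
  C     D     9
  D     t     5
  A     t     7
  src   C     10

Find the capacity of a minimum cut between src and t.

Max flow = 12 (via 3 augmenting paths).
In the residual at optimum, the set reachable from src is {A, B, C, D, src}.
Cut edges: D->t (cap 5), A->t (cap 7). Sum = 12.

12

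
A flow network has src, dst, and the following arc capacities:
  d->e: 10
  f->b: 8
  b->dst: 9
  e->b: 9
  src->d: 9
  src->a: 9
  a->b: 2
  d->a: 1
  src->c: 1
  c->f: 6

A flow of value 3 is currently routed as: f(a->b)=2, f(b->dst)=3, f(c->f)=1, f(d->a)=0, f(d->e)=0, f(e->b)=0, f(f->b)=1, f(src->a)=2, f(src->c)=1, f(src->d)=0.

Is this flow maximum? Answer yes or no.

Residual path src->d->e->b->dst has bottleneck 6 > 0.
Pushing 6 along it raises the flow to 9, so the given flow is not maximum.

No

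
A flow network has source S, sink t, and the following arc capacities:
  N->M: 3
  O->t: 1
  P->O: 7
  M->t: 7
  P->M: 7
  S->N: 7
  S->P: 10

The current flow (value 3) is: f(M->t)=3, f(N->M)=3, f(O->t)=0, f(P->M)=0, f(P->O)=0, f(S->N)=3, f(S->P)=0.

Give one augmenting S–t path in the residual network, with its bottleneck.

Residual along S->P->M->t: S->P: 10, P->M: 7, M->t: 4.
Bottleneck = min = 4.

S->P->M->t, bottleneck 4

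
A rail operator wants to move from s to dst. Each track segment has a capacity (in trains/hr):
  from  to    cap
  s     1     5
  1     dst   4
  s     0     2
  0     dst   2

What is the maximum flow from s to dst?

Augment s->0->dst: bottleneck 2. Total 2.
Augment s->1->dst: bottleneck 4. Total 6.
No augmenting path remains in the residual graph.

6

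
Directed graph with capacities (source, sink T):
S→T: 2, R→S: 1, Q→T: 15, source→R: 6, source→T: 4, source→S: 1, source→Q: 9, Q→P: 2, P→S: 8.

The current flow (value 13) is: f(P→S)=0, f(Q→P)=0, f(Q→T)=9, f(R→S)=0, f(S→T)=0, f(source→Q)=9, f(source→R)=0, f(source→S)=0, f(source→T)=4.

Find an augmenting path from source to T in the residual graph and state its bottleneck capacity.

source→S→T, bottleneck 1

Residual along source→S→T: source→S: 1, S→T: 2.
Bottleneck = min = 1.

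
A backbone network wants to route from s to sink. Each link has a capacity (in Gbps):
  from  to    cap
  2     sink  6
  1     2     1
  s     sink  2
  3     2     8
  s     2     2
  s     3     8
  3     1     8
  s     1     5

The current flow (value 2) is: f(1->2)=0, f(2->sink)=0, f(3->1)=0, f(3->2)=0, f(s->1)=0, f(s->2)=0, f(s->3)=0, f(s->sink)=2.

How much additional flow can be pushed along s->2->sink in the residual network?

2

Residual capacities along the path: s->2: 2, 2->sink: 6.
Minimum is 2.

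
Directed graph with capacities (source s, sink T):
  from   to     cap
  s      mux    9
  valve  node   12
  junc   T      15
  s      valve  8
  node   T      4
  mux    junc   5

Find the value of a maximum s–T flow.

Augment s→valve→node→T: bottleneck 4. Total 4.
Augment s→mux→junc→T: bottleneck 5. Total 9.
No augmenting path remains in the residual graph.

9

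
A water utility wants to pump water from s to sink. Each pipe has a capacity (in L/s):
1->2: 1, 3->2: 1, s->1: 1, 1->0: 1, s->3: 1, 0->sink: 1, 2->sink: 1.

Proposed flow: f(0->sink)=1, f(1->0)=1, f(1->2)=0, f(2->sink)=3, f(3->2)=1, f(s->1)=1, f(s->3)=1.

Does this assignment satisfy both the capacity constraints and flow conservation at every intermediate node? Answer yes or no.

No

Capacity violated on 2->sink: flow 3 > capacity 1.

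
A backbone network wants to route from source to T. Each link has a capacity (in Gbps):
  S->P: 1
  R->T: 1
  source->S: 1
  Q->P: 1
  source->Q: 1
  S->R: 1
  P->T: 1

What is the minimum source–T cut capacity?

2

Max flow = 2 (via 2 augmenting paths).
In the residual at optimum, the set reachable from source is {source}.
Cut edges: source->S (cap 1), source->Q (cap 1). Sum = 2.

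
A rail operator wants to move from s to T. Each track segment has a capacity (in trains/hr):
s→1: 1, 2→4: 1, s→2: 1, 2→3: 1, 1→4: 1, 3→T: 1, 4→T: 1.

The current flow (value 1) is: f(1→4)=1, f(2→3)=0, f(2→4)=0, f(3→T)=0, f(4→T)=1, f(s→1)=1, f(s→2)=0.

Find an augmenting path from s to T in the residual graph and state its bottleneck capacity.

s→2→3→T, bottleneck 1

Residual along s→2→3→T: s→2: 1, 2→3: 1, 3→T: 1.
Bottleneck = min = 1.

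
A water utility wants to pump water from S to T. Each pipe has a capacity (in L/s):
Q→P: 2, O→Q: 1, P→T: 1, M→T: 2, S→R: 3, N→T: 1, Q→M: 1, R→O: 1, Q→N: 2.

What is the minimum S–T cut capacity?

Max flow = 1 (via 1 augmenting path).
In the residual at optimum, the set reachable from S is {R, S}.
Cut edges: R→O (cap 1). Sum = 1.

1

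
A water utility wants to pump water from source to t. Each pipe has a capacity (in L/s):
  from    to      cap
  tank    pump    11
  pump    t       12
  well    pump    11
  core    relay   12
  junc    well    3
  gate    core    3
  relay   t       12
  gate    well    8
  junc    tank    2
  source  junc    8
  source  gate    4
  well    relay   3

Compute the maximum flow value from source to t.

Augment source->junc->tank->pump->t: bottleneck 2. Total 2.
Augment source->junc->well->pump->t: bottleneck 3. Total 5.
Augment source->gate->well->pump->t: bottleneck 4. Total 9.
No augmenting path remains in the residual graph.

9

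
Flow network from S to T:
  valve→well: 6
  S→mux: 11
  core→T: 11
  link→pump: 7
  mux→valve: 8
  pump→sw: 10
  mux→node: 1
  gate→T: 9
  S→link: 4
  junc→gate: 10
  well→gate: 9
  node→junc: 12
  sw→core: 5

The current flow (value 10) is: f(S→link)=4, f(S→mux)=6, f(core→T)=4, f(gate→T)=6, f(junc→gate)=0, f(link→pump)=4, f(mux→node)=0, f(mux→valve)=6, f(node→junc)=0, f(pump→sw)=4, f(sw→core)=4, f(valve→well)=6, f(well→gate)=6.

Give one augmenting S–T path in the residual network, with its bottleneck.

Residual along S→mux→node→junc→gate→T: S→mux: 5, mux→node: 1, node→junc: 12, junc→gate: 10, gate→T: 3.
Bottleneck = min = 1.

S→mux→node→junc→gate→T, bottleneck 1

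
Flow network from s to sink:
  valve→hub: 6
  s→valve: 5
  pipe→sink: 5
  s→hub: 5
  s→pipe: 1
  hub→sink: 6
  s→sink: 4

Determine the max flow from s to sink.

Augment s→sink: bottleneck 4. Total 4.
Augment s→pipe→sink: bottleneck 1. Total 5.
Augment s→hub→sink: bottleneck 5. Total 10.
Augment s→valve→hub→sink: bottleneck 1. Total 11.
No augmenting path remains in the residual graph.

11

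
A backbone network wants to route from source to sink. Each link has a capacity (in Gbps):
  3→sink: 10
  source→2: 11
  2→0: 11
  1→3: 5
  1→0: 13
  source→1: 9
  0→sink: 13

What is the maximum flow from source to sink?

18

Augment source→1→3→sink: bottleneck 5. Total 5.
Augment source→1→0→sink: bottleneck 4. Total 9.
Augment source→2→0→sink: bottleneck 9. Total 18.
No augmenting path remains in the residual graph.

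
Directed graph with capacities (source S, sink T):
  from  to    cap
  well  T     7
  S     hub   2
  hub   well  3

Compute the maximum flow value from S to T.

Augment S->hub->well->T: bottleneck 2. Total 2.
No augmenting path remains in the residual graph.

2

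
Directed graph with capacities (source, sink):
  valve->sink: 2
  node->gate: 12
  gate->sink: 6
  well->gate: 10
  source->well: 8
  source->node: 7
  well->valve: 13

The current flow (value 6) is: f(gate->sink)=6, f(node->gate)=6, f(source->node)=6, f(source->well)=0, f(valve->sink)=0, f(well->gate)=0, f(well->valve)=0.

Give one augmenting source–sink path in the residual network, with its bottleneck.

Residual along source->well->valve->sink: source->well: 8, well->valve: 13, valve->sink: 2.
Bottleneck = min = 2.

source->well->valve->sink, bottleneck 2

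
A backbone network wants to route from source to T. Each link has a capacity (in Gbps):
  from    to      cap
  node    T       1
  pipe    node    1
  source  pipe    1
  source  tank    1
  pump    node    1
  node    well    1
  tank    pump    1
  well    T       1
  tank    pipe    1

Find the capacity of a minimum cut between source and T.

Max flow = 2 (via 2 augmenting paths).
In the residual at optimum, the set reachable from source is {source}.
Cut edges: source→tank (cap 1), source→pipe (cap 1). Sum = 2.

2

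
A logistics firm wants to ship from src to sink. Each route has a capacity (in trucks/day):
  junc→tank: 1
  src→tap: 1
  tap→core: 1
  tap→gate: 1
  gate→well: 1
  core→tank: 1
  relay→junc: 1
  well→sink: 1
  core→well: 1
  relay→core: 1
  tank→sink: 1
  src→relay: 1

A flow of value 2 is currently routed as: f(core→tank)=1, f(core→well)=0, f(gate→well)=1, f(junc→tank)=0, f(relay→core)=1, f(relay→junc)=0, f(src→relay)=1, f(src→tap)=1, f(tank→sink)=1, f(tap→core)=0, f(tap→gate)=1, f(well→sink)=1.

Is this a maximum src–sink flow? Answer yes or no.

Residual reachable from src: {src}; sink is not reachable.
Saturated cut: src→tap, src→relay with total capacity 2 = current flow value. Flow is maximum.

Yes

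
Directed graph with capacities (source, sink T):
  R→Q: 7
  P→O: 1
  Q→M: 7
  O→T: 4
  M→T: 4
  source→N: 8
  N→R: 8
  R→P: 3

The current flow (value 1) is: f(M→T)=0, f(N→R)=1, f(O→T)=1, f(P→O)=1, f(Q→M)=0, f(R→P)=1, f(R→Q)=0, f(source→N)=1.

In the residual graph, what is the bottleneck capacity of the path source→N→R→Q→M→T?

4

Residual capacities along the path: source→N: 7, N→R: 7, R→Q: 7, Q→M: 7, M→T: 4.
Minimum is 4.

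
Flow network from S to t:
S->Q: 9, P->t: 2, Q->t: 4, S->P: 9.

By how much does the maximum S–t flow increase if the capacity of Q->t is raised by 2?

Original max flow = 6.
After raising cap(Q->t), augmenting paths through that edge carry 2 more units.
New max flow = 8. Increase = 2.

2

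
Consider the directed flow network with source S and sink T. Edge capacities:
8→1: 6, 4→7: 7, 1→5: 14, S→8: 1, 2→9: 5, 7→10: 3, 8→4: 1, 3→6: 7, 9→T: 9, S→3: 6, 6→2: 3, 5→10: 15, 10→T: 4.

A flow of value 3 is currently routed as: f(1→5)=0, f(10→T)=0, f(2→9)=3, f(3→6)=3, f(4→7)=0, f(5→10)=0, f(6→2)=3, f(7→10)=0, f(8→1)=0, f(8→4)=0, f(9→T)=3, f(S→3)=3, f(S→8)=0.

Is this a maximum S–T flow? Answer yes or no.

No

Residual path S→8→4→7→10→T has bottleneck 1 > 0.
Pushing 1 along it raises the flow to 4, so the given flow is not maximum.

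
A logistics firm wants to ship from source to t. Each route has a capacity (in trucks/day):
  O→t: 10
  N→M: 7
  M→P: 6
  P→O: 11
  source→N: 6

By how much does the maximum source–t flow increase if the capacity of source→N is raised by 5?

Original max flow = 6.
Even with extra capacity on source→N, another cut of capacity 6 remains binding.
New max flow = 6. Increase = 0.

0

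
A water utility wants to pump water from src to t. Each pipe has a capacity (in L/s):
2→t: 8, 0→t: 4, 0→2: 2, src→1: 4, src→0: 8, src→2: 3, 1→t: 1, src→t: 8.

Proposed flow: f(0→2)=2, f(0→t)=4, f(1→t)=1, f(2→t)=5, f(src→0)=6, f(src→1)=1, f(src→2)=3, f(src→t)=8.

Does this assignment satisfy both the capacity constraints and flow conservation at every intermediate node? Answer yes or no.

Every edge has 0 ≤ f(e) ≤ cap(e).
At each intermediate node, inflow equals outflow.

Yes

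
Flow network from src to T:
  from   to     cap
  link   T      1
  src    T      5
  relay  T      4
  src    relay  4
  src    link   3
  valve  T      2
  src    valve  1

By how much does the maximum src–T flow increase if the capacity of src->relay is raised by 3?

0

Original max flow = 11.
Even with extra capacity on src->relay, another cut of capacity 11 remains binding.
New max flow = 11. Increase = 0.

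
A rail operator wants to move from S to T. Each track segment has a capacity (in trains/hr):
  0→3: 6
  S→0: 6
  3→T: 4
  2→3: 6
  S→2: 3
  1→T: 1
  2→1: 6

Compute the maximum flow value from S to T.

5

Augment S→2→1→T: bottleneck 1. Total 1.
Augment S→2→3→T: bottleneck 2. Total 3.
Augment S→0→3→T: bottleneck 2. Total 5.
No augmenting path remains in the residual graph.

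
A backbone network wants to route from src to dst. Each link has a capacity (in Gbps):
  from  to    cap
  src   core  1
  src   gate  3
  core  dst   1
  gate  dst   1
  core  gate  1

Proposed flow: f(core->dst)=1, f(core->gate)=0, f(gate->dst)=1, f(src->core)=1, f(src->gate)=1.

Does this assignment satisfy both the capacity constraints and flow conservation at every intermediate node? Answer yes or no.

Yes

Every edge has 0 ≤ f(e) ≤ cap(e).
At each intermediate node, inflow equals outflow.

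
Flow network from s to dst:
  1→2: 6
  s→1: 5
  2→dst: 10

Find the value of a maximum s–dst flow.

5

Augment s→1→2→dst: bottleneck 5. Total 5.
No augmenting path remains in the residual graph.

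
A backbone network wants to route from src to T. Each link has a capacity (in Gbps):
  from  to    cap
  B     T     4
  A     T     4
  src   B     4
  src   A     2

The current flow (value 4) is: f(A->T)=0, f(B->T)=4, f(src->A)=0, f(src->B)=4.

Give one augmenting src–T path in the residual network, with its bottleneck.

src->A->T, bottleneck 2

Residual along src->A->T: src->A: 2, A->T: 4.
Bottleneck = min = 2.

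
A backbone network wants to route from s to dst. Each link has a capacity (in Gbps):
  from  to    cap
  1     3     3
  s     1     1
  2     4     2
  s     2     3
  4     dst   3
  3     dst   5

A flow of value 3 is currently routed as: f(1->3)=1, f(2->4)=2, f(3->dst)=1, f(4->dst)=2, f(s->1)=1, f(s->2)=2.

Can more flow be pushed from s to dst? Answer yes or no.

No

Residual reachable from s: {2, s}; dst is not reachable.
Saturated cut: 2->4, s->1 with total capacity 3 = current flow value. Flow is maximum.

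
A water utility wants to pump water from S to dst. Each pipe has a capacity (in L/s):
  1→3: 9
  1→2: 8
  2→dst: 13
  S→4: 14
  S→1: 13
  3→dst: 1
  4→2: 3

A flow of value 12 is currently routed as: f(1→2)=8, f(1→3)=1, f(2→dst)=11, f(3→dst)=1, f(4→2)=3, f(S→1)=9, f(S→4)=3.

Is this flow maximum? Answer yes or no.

Yes

Residual reachable from S: {1, 3, 4, S}; dst is not reachable.
Saturated cut: 1→2, 3→dst, 4→2 with total capacity 12 = current flow value. Flow is maximum.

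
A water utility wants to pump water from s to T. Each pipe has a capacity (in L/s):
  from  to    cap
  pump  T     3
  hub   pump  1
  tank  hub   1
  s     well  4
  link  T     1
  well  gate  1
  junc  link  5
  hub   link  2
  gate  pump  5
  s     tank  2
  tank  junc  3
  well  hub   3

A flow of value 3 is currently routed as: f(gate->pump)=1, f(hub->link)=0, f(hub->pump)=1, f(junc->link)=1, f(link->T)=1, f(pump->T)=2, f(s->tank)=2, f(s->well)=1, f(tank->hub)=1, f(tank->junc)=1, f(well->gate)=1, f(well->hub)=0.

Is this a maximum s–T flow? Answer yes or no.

Yes

Residual reachable from s: {hub, junc, link, s, tank, well}; T is not reachable.
Saturated cut: well->gate, hub->pump, link->T with total capacity 3 = current flow value. Flow is maximum.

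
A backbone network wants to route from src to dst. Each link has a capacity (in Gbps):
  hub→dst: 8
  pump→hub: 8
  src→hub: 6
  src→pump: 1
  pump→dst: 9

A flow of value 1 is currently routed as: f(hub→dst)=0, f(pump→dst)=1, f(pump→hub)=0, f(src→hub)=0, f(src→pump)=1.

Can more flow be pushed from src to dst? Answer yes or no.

Yes

Residual path src→hub→dst has bottleneck 6 > 0.
Pushing 6 along it raises the flow to 7, so the given flow is not maximum.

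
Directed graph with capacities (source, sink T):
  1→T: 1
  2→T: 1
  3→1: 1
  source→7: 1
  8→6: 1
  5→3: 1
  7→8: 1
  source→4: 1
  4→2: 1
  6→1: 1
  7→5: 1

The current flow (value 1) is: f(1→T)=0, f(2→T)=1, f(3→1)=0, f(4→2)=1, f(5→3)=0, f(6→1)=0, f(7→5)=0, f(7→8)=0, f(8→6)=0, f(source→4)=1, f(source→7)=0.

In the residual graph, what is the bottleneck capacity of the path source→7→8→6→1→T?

1

Residual capacities along the path: source→7: 1, 7→8: 1, 8→6: 1, 6→1: 1, 1→T: 1.
Minimum is 1.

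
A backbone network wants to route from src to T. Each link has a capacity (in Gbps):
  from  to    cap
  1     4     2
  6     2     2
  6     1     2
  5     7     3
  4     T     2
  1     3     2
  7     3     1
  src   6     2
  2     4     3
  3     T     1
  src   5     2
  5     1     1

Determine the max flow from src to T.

Augment src->5->7->3->T: bottleneck 1. Total 1.
Augment src->5->1->4->T: bottleneck 1. Total 2.
Augment src->6->1->4->T: bottleneck 1. Total 3.
No augmenting path remains in the residual graph.

3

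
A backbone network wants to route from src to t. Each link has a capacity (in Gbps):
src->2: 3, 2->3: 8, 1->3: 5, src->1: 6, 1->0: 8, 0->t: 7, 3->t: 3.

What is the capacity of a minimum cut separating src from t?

Max flow = 9 (via 2 augmenting paths).
In the residual at optimum, the set reachable from src is {src}.
Cut edges: src->1 (cap 6), src->2 (cap 3). Sum = 9.

9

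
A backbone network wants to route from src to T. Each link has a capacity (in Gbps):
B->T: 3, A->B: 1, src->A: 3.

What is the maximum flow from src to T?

Augment src->A->B->T: bottleneck 1. Total 1.
No augmenting path remains in the residual graph.

1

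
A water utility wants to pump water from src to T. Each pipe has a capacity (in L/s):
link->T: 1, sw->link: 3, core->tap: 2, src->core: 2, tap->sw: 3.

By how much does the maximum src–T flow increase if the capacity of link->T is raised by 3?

Original max flow = 1.
After raising cap(link->T), augmenting paths through that edge carry 1 more unit.
New max flow = 2. Increase = 1.

1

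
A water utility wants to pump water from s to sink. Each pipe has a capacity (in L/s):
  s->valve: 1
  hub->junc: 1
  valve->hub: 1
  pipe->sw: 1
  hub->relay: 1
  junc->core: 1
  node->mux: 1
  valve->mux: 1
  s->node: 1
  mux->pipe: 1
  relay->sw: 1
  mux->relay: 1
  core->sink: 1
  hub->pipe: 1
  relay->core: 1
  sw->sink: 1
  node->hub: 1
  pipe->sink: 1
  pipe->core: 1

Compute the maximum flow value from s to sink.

2

Augment s->valve->mux->pipe->sink: bottleneck 1. Total 1.
Augment s->node->mux->relay->sw->sink: bottleneck 1. Total 2.
No augmenting path remains in the residual graph.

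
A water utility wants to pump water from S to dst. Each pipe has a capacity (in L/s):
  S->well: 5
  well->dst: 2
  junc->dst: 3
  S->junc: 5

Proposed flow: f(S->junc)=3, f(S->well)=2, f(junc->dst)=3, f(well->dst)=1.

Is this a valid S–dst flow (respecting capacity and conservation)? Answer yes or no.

No

Conservation fails at well: inflow 2 ≠ outflow 1.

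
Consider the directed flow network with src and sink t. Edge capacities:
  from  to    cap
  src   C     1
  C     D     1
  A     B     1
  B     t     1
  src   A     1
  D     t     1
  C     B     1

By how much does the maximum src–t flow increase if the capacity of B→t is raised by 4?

Original max flow = 2.
Edge B→t does not cross the min cut (source side {src}), so extra capacity there cannot help.
New max flow = 2. Increase = 0.

0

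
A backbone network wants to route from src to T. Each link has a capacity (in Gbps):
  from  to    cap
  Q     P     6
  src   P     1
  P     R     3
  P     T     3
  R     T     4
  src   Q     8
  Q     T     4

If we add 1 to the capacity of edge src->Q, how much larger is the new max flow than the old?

1

Original max flow = 9.
After raising cap(src->Q), augmenting paths through that edge carry 1 more unit.
New max flow = 10. Increase = 1.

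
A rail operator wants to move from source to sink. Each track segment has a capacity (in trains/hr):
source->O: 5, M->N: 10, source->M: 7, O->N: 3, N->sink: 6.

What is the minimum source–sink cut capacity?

Max flow = 6 (via 2 augmenting paths).
In the residual at optimum, the set reachable from source is {M, N, O, source}.
Cut edges: N->sink (cap 6). Sum = 6.

6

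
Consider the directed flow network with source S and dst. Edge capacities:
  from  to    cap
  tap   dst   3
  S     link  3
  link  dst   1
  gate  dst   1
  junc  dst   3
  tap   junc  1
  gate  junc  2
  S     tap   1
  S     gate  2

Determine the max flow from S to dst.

4

Augment S->gate->dst: bottleneck 1. Total 1.
Augment S->link->dst: bottleneck 1. Total 2.
Augment S->tap->dst: bottleneck 1. Total 3.
Augment S->gate->junc->dst: bottleneck 1. Total 4.
No augmenting path remains in the residual graph.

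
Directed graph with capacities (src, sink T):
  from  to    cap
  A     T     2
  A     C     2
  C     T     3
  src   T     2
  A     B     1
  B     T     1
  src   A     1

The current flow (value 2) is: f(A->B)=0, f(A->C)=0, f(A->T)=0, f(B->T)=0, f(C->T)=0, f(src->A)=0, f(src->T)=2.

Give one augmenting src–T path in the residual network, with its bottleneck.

src->A->T, bottleneck 1

Residual along src->A->T: src->A: 1, A->T: 2.
Bottleneck = min = 1.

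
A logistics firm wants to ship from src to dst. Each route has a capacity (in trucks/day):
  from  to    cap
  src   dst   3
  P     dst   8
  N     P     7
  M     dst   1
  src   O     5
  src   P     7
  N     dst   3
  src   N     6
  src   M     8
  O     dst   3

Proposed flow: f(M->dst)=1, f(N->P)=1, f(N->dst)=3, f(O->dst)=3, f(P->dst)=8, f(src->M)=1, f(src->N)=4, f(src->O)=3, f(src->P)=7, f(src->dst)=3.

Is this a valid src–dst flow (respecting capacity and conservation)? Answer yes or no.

Yes

Every edge has 0 ≤ f(e) ≤ cap(e).
At each intermediate node, inflow equals outflow.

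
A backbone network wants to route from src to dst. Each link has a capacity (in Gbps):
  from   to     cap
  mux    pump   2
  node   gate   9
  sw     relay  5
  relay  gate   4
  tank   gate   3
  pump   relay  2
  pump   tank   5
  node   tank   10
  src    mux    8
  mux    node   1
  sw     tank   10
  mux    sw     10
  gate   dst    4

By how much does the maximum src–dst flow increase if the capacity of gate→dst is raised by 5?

4

Original max flow = 4.
After raising cap(gate→dst), augmenting paths through that edge carry 4 more units.
New max flow = 8. Increase = 4.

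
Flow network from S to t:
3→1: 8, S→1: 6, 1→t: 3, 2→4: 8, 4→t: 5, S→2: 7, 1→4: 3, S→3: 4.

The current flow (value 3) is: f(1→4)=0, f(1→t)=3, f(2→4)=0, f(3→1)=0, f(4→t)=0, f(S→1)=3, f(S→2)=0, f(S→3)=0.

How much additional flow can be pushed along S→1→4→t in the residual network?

Residual capacities along the path: S→1: 3, 1→4: 3, 4→t: 5.
Minimum is 3.

3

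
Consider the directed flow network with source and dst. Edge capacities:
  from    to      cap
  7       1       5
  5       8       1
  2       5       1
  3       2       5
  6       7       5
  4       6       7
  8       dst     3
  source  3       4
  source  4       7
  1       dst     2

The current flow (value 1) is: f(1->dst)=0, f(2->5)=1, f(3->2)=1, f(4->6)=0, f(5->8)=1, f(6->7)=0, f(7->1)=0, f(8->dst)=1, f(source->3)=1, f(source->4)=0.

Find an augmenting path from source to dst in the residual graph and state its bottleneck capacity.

Residual along source->4->6->7->1->dst: source->4: 7, 4->6: 7, 6->7: 5, 7->1: 5, 1->dst: 2.
Bottleneck = min = 2.

source->4->6->7->1->dst, bottleneck 2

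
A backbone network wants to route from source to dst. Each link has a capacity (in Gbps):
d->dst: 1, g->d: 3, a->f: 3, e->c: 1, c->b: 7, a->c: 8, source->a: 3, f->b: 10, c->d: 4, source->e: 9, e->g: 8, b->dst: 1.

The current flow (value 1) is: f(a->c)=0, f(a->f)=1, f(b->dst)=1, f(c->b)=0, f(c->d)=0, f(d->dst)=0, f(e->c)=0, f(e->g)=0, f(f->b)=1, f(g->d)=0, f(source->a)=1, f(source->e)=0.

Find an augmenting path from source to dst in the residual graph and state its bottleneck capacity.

source->a->c->d->dst, bottleneck 1

Residual along source->a->c->d->dst: source->a: 2, a->c: 8, c->d: 4, d->dst: 1.
Bottleneck = min = 1.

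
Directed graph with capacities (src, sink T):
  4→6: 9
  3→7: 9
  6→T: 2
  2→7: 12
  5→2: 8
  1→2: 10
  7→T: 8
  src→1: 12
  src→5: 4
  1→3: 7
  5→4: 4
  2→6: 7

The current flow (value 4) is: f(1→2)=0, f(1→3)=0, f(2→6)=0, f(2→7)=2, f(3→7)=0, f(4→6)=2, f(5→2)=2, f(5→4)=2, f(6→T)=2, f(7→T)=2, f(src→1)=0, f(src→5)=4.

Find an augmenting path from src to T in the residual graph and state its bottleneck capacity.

src→1→2→7→T, bottleneck 6

Residual along src→1→2→7→T: src→1: 12, 1→2: 10, 2→7: 10, 7→T: 6.
Bottleneck = min = 6.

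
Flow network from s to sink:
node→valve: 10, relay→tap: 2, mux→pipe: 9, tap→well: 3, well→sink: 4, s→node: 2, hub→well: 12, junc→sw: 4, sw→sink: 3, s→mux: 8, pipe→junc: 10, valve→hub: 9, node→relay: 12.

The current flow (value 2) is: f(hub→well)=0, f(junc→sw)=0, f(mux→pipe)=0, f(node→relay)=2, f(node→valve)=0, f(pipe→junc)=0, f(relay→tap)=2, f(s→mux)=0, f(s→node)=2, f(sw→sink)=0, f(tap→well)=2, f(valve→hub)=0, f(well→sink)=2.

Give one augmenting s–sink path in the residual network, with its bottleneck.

s→mux→pipe→junc→sw→sink, bottleneck 3

Residual along s→mux→pipe→junc→sw→sink: s→mux: 8, mux→pipe: 9, pipe→junc: 10, junc→sw: 4, sw→sink: 3.
Bottleneck = min = 3.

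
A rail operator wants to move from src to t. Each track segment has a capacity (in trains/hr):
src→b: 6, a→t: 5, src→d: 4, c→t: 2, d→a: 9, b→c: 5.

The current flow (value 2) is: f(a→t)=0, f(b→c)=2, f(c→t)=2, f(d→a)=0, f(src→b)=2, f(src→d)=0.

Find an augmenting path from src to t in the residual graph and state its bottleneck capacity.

src→d→a→t, bottleneck 4

Residual along src→d→a→t: src→d: 4, d→a: 9, a→t: 5.
Bottleneck = min = 4.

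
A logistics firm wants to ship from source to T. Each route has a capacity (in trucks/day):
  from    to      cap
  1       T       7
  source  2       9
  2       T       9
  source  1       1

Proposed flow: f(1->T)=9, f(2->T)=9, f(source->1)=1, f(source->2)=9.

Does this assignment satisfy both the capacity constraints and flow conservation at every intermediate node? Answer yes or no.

No

Capacity violated on 1->T: flow 9 > capacity 7.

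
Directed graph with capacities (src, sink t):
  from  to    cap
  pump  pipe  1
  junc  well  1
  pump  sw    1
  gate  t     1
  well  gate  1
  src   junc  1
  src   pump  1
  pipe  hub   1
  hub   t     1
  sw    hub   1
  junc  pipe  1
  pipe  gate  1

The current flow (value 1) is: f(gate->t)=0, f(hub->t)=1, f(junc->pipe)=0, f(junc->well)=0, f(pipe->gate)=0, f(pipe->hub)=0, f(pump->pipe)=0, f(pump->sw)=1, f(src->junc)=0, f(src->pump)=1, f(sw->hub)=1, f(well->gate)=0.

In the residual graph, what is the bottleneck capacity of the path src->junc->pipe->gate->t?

1

Residual capacities along the path: src->junc: 1, junc->pipe: 1, pipe->gate: 1, gate->t: 1.
Minimum is 1.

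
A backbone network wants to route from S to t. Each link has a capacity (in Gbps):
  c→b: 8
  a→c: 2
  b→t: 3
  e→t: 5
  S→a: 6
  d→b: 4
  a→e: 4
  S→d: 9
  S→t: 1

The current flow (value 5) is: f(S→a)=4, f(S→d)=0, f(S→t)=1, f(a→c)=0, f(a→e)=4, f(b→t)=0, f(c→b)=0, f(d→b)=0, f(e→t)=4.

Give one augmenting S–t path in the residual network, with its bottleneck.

Residual along S→d→b→t: S→d: 9, d→b: 4, b→t: 3.
Bottleneck = min = 3.

S→d→b→t, bottleneck 3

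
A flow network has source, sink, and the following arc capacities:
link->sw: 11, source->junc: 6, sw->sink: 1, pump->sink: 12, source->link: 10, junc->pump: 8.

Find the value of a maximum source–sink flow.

7

Augment source->junc->pump->sink: bottleneck 6. Total 6.
Augment source->link->sw->sink: bottleneck 1. Total 7.
No augmenting path remains in the residual graph.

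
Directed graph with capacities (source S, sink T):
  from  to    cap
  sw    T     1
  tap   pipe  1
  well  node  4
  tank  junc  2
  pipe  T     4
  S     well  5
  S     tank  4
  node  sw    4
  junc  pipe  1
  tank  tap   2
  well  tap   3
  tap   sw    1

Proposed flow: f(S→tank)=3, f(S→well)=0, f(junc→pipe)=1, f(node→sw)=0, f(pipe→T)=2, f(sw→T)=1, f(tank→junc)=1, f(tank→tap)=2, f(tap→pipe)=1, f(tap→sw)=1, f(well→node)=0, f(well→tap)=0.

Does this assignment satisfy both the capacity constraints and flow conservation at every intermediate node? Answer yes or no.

Yes

Every edge has 0 ≤ f(e) ≤ cap(e).
At each intermediate node, inflow equals outflow.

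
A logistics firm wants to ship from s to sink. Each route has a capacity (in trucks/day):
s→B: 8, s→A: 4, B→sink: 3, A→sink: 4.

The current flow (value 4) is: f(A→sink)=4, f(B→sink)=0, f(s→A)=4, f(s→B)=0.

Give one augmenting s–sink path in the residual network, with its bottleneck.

s→B→sink, bottleneck 3

Residual along s→B→sink: s→B: 8, B→sink: 3.
Bottleneck = min = 3.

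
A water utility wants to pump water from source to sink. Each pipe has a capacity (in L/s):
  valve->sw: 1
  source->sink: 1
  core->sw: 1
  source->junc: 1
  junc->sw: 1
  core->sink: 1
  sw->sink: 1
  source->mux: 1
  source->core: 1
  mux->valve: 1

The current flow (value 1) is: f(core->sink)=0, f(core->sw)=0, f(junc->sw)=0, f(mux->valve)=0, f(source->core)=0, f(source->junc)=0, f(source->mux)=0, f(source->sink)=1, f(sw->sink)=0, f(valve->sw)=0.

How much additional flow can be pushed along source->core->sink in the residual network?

Residual capacities along the path: source->core: 1, core->sink: 1.
Minimum is 1.

1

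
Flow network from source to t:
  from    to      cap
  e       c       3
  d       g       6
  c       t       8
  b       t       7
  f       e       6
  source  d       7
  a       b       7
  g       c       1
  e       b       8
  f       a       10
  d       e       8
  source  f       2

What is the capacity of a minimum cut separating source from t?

9

Max flow = 9 (via 3 augmenting paths).
In the residual at optimum, the set reachable from source is {source}.
Cut edges: source->f (cap 2), source->d (cap 7). Sum = 9.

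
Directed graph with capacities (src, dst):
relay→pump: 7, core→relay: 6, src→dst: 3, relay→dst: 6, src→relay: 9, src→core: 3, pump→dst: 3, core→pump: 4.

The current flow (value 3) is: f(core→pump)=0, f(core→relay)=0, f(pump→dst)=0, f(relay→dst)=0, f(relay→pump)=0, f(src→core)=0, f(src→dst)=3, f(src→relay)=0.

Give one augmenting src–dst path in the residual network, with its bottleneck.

src→relay→dst, bottleneck 6

Residual along src→relay→dst: src→relay: 9, relay→dst: 6.
Bottleneck = min = 6.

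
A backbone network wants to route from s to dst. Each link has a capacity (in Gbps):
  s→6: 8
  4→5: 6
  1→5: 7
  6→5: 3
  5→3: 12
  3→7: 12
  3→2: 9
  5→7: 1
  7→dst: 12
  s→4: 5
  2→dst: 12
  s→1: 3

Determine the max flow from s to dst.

11

Augment s→6→5→7→dst: bottleneck 1. Total 1.
Augment s→6→5→3→2→dst: bottleneck 2. Total 3.
Augment s→1→5→3→2→dst: bottleneck 3. Total 6.
Augment s→4→5→3→2→dst: bottleneck 4. Total 10.
Augment s→4→5→3→7→dst: bottleneck 1. Total 11.
No augmenting path remains in the residual graph.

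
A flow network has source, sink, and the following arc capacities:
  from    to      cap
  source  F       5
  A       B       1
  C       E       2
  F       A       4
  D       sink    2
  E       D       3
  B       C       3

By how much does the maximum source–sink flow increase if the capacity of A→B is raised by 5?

Original max flow = 1.
After raising cap(A→B), augmenting paths through that edge carry 1 more unit.
New max flow = 2. Increase = 1.

1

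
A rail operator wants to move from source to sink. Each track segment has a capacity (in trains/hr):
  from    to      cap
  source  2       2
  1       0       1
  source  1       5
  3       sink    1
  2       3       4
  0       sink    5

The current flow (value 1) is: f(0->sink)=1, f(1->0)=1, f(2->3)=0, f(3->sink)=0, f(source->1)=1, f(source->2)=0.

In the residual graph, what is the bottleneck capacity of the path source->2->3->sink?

1

Residual capacities along the path: source->2: 2, 2->3: 4, 3->sink: 1.
Minimum is 1.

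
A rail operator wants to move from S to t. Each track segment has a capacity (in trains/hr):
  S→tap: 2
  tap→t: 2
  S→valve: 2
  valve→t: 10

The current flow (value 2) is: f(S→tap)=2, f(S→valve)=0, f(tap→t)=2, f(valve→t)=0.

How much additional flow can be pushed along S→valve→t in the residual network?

2

Residual capacities along the path: S→valve: 2, valve→t: 10.
Minimum is 2.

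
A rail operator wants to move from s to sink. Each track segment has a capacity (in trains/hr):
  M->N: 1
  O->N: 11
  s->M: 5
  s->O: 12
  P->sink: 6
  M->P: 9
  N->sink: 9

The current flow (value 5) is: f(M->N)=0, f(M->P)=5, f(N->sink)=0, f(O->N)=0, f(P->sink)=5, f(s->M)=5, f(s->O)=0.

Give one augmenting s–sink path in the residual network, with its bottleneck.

Residual along s->O->N->sink: s->O: 12, O->N: 11, N->sink: 9.
Bottleneck = min = 9.

s->O->N->sink, bottleneck 9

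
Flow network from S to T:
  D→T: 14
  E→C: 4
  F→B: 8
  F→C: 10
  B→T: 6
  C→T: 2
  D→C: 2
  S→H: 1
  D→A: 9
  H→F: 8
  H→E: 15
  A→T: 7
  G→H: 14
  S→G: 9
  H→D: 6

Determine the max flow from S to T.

Augment S→H→D→T: bottleneck 1. Total 1.
Augment S→G→H→D→T: bottleneck 5. Total 6.
Augment S→G→H→E→C→T: bottleneck 2. Total 8.
Augment S→G→H→F→B→T: bottleneck 2. Total 10.
No augmenting path remains in the residual graph.

10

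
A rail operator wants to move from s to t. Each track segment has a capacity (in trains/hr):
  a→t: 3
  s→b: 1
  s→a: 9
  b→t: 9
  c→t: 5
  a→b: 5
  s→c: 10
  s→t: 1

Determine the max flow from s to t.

Augment s→t: bottleneck 1. Total 1.
Augment s→c→t: bottleneck 5. Total 6.
Augment s→a→t: bottleneck 3. Total 9.
Augment s→b→t: bottleneck 1. Total 10.
Augment s→a→b→t: bottleneck 5. Total 15.
No augmenting path remains in the residual graph.

15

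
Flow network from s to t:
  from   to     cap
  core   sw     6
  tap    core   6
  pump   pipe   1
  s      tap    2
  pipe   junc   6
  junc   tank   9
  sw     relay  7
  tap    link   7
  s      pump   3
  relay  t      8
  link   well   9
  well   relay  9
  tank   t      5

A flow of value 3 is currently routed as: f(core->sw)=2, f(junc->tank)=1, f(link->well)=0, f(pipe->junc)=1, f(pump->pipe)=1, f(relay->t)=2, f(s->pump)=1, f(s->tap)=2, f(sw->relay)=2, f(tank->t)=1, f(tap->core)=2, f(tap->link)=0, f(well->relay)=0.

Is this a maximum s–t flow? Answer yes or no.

Yes

Residual reachable from s: {pump, s}; t is not reachable.
Saturated cut: pump->pipe, s->tap with total capacity 3 = current flow value. Flow is maximum.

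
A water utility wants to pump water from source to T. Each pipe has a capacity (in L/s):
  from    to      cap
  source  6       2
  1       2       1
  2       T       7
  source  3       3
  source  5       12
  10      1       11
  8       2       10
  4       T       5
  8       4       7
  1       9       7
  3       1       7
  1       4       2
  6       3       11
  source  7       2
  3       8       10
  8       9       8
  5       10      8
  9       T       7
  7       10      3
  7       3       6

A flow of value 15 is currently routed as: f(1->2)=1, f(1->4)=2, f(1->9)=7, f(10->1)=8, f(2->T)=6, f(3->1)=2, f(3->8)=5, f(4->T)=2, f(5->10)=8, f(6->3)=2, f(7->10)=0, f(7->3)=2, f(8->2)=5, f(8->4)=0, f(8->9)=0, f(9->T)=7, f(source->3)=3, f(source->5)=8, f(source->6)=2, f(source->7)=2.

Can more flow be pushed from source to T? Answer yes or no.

Residual reachable from source: {5, source}; T is not reachable.
Saturated cut: source->7, source->6, source->3, 5->10 with total capacity 15 = current flow value. Flow is maximum.

No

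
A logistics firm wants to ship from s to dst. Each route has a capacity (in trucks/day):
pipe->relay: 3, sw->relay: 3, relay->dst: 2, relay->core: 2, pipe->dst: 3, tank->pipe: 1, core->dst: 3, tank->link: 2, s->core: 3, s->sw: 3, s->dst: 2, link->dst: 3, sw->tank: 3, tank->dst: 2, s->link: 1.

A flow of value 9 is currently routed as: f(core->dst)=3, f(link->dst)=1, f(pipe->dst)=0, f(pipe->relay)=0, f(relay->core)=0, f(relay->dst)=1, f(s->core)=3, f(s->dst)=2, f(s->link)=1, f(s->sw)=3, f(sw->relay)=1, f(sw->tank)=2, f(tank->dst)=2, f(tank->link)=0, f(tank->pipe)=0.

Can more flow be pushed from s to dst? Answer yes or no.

No

Residual reachable from s: {s}; dst is not reachable.
Saturated cut: s->sw, s->link, s->core, s->dst with total capacity 9 = current flow value. Flow is maximum.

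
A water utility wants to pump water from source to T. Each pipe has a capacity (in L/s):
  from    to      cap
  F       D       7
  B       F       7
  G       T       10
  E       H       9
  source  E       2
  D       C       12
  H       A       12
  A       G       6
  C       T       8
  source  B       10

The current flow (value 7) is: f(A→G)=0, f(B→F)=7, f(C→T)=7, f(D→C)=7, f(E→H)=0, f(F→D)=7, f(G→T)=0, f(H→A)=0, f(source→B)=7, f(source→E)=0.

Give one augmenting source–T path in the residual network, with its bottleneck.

source→E→H→A→G→T, bottleneck 2

Residual along source→E→H→A→G→T: source→E: 2, E→H: 9, H→A: 12, A→G: 6, G→T: 10.
Bottleneck = min = 2.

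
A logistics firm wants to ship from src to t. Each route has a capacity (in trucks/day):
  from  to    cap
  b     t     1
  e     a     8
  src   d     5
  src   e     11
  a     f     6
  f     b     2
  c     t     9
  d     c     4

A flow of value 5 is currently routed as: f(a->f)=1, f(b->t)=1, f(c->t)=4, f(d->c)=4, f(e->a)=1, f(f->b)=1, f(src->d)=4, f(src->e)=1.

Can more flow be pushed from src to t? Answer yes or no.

No

Residual reachable from src: {a, b, d, e, f, src}; t is not reachable.
Saturated cut: d->c, b->t with total capacity 5 = current flow value. Flow is maximum.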